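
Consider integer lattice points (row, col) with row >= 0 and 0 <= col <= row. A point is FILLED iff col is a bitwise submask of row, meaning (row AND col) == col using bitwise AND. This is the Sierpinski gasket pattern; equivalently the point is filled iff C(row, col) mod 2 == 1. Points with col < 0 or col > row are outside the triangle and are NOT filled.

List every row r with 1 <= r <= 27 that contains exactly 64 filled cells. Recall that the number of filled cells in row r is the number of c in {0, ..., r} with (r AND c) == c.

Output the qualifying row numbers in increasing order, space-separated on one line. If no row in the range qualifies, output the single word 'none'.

Answer: none

Derivation:
Row r has 2^popcount(r) filled cells, so we need popcount(r) = log2(64) = 6.
Scan r = 1..27 and keep those with exactly 6 one-bits:
r=1=1 popcount=1 -> skip
r=2=10 popcount=1 -> skip
r=3=11 popcount=2 -> skip
r=4=100 popcount=1 -> skip
r=5=101 popcount=2 -> skip
r=6=110 popcount=2 -> skip
r=7=111 popcount=3 -> skip
r=8=1000 popcount=1 -> skip
r=9=1001 popcount=2 -> skip
r=10=1010 popcount=2 -> skip
r=11=1011 popcount=3 -> skip
r=12=1100 popcount=2 -> skip
r=13=1101 popcount=3 -> skip
r=14=1110 popcount=3 -> skip
r=15=1111 popcount=4 -> skip
r=16=10000 popcount=1 -> skip
r=17=10001 popcount=2 -> skip
r=18=10010 popcount=2 -> skip
r=19=10011 popcount=3 -> skip
r=20=10100 popcount=2 -> skip
r=21=10101 popcount=3 -> skip
r=22=10110 popcount=3 -> skip
r=23=10111 popcount=4 -> skip
r=24=11000 popcount=2 -> skip
r=25=11001 popcount=3 -> skip
r=26=11010 popcount=3 -> skip
r=27=11011 popcount=4 -> skip
Kept rows: none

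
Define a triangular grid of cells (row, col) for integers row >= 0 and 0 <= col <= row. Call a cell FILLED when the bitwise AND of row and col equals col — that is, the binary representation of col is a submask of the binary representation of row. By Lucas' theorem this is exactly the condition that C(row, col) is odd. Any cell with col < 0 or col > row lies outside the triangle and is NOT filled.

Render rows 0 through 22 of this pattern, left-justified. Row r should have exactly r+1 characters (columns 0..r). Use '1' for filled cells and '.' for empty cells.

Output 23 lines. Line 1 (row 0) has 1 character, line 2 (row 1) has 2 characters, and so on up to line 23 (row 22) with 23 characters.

r0=0: 1
r1=1: 11
r2=10: 1.1
r3=11: 1111
r4=100: 1...1
r5=101: 11..11
r6=110: 1.1.1.1
r7=111: 11111111
r8=1000: 1.......1
r9=1001: 11......11
r10=1010: 1.1.....1.1
r11=1011: 1111....1111
r12=1100: 1...1...1...1
r13=1101: 11..11..11..11
r14=1110: 1.1.1.1.1.1.1.1
r15=1111: 1111111111111111
r16=10000: 1...............1
r17=10001: 11..............11
r18=10010: 1.1.............1.1
r19=10011: 1111............1111
r20=10100: 1...1...........1...1
r21=10101: 11..11..........11..11
r22=10110: 1.1.1.1.........1.1.1.1

Answer: 1
11
1.1
1111
1...1
11..11
1.1.1.1
11111111
1.......1
11......11
1.1.....1.1
1111....1111
1...1...1...1
11..11..11..11
1.1.1.1.1.1.1.1
1111111111111111
1...............1
11..............11
1.1.............1.1
1111............1111
1...1...........1...1
11..11..........11..11
1.1.1.1.........1.1.1.1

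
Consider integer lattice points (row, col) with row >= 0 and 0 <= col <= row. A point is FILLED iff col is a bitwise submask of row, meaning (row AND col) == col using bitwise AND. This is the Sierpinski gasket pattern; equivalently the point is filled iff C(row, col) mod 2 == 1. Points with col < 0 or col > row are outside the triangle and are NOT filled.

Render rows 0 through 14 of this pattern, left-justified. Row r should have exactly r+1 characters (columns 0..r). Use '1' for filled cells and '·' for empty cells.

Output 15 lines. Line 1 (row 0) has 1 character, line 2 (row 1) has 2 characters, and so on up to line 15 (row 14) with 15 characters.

Answer: 1
11
1·1
1111
1···1
11··11
1·1·1·1
11111111
1·······1
11······11
1·1·····1·1
1111····1111
1···1···1···1
11··11··11··11
1·1·1·1·1·1·1·1

Derivation:
r0=0: 1
r1=1: 11
r2=10: 1·1
r3=11: 1111
r4=100: 1···1
r5=101: 11··11
r6=110: 1·1·1·1
r7=111: 11111111
r8=1000: 1·······1
r9=1001: 11······11
r10=1010: 1·1·····1·1
r11=1011: 1111····1111
r12=1100: 1···1···1···1
r13=1101: 11··11··11··11
r14=1110: 1·1·1·1·1·1·1·1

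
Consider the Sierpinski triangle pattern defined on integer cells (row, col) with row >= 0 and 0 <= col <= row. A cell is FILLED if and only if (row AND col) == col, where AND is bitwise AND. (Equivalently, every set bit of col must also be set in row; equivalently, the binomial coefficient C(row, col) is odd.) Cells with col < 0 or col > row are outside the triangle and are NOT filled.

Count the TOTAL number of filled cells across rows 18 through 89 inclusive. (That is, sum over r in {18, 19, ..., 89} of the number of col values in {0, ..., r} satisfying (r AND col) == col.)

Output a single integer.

r18=10010 pc2: +4 =4
r19=10011 pc3: +8 =12
r20=10100 pc2: +4 =16
r21=10101 pc3: +8 =24
r22=10110 pc3: +8 =32
r23=10111 pc4: +16 =48
r24=11000 pc2: +4 =52
r25=11001 pc3: +8 =60
r26=11010 pc3: +8 =68
r27=11011 pc4: +16 =84
r28=11100 pc3: +8 =92
r29=11101 pc4: +16 =108
r30=11110 pc4: +16 =124
r31=11111 pc5: +32 =156
r32=100000 pc1: +2 =158
r33=100001 pc2: +4 =162
r34=100010 pc2: +4 =166
r35=100011 pc3: +8 =174
r36=100100 pc2: +4 =178
r37=100101 pc3: +8 =186
r38=100110 pc3: +8 =194
r39=100111 pc4: +16 =210
r40=101000 pc2: +4 =214
r41=101001 pc3: +8 =222
r42=101010 pc3: +8 =230
r43=101011 pc4: +16 =246
r44=101100 pc3: +8 =254
r45=101101 pc4: +16 =270
r46=101110 pc4: +16 =286
r47=101111 pc5: +32 =318
r48=110000 pc2: +4 =322
r49=110001 pc3: +8 =330
r50=110010 pc3: +8 =338
r51=110011 pc4: +16 =354
r52=110100 pc3: +8 =362
r53=110101 pc4: +16 =378
r54=110110 pc4: +16 =394
r55=110111 pc5: +32 =426
r56=111000 pc3: +8 =434
r57=111001 pc4: +16 =450
r58=111010 pc4: +16 =466
r59=111011 pc5: +32 =498
r60=111100 pc4: +16 =514
r61=111101 pc5: +32 =546
r62=111110 pc5: +32 =578
r63=111111 pc6: +64 =642
r64=1000000 pc1: +2 =644
r65=1000001 pc2: +4 =648
r66=1000010 pc2: +4 =652
r67=1000011 pc3: +8 =660
r68=1000100 pc2: +4 =664
r69=1000101 pc3: +8 =672
r70=1000110 pc3: +8 =680
r71=1000111 pc4: +16 =696
r72=1001000 pc2: +4 =700
r73=1001001 pc3: +8 =708
r74=1001010 pc3: +8 =716
r75=1001011 pc4: +16 =732
r76=1001100 pc3: +8 =740
r77=1001101 pc4: +16 =756
r78=1001110 pc4: +16 =772
r79=1001111 pc5: +32 =804
r80=1010000 pc2: +4 =808
r81=1010001 pc3: +8 =816
r82=1010010 pc3: +8 =824
r83=1010011 pc4: +16 =840
r84=1010100 pc3: +8 =848
r85=1010101 pc4: +16 =864
r86=1010110 pc4: +16 =880
r87=1010111 pc5: +32 =912
r88=1011000 pc3: +8 =920
r89=1011001 pc4: +16 =936

Answer: 936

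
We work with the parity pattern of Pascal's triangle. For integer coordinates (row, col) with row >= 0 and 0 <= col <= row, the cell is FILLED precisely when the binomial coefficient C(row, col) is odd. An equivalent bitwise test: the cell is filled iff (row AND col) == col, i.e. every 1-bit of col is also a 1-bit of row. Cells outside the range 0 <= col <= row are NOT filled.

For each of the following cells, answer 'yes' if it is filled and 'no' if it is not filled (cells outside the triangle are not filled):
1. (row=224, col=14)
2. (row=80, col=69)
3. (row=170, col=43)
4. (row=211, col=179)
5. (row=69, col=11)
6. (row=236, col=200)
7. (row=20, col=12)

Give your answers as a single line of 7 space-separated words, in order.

(224,14): row=0b11100000, col=0b1110, row AND col = 0b0 = 0; 0 != 14 -> empty
(80,69): row=0b1010000, col=0b1000101, row AND col = 0b1000000 = 64; 64 != 69 -> empty
(170,43): row=0b10101010, col=0b101011, row AND col = 0b101010 = 42; 42 != 43 -> empty
(211,179): row=0b11010011, col=0b10110011, row AND col = 0b10010011 = 147; 147 != 179 -> empty
(69,11): row=0b1000101, col=0b1011, row AND col = 0b1 = 1; 1 != 11 -> empty
(236,200): row=0b11101100, col=0b11001000, row AND col = 0b11001000 = 200; 200 == 200 -> filled
(20,12): row=0b10100, col=0b1100, row AND col = 0b100 = 4; 4 != 12 -> empty

Answer: no no no no no yes no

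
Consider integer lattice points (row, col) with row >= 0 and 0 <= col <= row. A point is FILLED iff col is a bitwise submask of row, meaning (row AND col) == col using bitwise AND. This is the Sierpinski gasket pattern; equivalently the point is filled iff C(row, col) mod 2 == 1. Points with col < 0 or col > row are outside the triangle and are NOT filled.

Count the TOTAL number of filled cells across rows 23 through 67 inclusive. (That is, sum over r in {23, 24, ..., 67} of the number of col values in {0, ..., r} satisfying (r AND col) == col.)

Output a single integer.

r23=10111 pc4: +16 =16
r24=11000 pc2: +4 =20
r25=11001 pc3: +8 =28
r26=11010 pc3: +8 =36
r27=11011 pc4: +16 =52
r28=11100 pc3: +8 =60
r29=11101 pc4: +16 =76
r30=11110 pc4: +16 =92
r31=11111 pc5: +32 =124
r32=100000 pc1: +2 =126
r33=100001 pc2: +4 =130
r34=100010 pc2: +4 =134
r35=100011 pc3: +8 =142
r36=100100 pc2: +4 =146
r37=100101 pc3: +8 =154
r38=100110 pc3: +8 =162
r39=100111 pc4: +16 =178
r40=101000 pc2: +4 =182
r41=101001 pc3: +8 =190
r42=101010 pc3: +8 =198
r43=101011 pc4: +16 =214
r44=101100 pc3: +8 =222
r45=101101 pc4: +16 =238
r46=101110 pc4: +16 =254
r47=101111 pc5: +32 =286
r48=110000 pc2: +4 =290
r49=110001 pc3: +8 =298
r50=110010 pc3: +8 =306
r51=110011 pc4: +16 =322
r52=110100 pc3: +8 =330
r53=110101 pc4: +16 =346
r54=110110 pc4: +16 =362
r55=110111 pc5: +32 =394
r56=111000 pc3: +8 =402
r57=111001 pc4: +16 =418
r58=111010 pc4: +16 =434
r59=111011 pc5: +32 =466
r60=111100 pc4: +16 =482
r61=111101 pc5: +32 =514
r62=111110 pc5: +32 =546
r63=111111 pc6: +64 =610
r64=1000000 pc1: +2 =612
r65=1000001 pc2: +4 =616
r66=1000010 pc2: +4 =620
r67=1000011 pc3: +8 =628

Answer: 628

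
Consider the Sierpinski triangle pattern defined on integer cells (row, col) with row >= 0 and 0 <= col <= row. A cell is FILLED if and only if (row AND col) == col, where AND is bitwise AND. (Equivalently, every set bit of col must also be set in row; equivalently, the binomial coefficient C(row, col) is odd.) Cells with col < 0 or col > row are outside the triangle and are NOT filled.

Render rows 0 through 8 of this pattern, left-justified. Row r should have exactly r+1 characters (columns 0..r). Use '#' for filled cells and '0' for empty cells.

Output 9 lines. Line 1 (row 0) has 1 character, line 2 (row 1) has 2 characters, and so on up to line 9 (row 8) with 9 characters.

Answer: #
##
#0#
####
#000#
##00##
#0#0#0#
########
#0000000#

Derivation:
r0=0: #
r1=1: ##
r2=10: #0#
r3=11: ####
r4=100: #000#
r5=101: ##00##
r6=110: #0#0#0#
r7=111: ########
r8=1000: #0000000#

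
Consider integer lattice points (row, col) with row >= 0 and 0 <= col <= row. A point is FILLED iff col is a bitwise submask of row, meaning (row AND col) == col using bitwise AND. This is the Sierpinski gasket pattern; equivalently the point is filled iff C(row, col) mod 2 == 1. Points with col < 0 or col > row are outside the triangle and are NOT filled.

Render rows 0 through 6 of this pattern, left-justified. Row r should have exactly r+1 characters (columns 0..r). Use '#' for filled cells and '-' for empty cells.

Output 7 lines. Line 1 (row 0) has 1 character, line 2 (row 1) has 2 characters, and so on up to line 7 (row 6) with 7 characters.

r0=0: #
r1=1: ##
r2=10: #-#
r3=11: ####
r4=100: #---#
r5=101: ##--##
r6=110: #-#-#-#

Answer: #
##
#-#
####
#---#
##--##
#-#-#-#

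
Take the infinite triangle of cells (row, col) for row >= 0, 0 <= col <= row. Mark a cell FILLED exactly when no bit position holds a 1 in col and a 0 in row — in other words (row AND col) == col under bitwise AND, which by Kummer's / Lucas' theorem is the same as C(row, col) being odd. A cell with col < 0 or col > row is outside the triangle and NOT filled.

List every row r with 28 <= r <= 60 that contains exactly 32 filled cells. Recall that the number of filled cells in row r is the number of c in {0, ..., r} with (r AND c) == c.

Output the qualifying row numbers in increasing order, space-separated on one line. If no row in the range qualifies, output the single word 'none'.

Answer: 31 47 55 59

Derivation:
Row r has 2^popcount(r) filled cells, so we need popcount(r) = log2(32) = 5.
Scan r = 28..60 and keep those with exactly 5 one-bits:
r=28=11100 popcount=3 -> skip
r=29=11101 popcount=4 -> skip
r=30=11110 popcount=4 -> skip
r=31=11111 popcount=5 -> KEEP
r=32=100000 popcount=1 -> skip
r=33=100001 popcount=2 -> skip
r=34=100010 popcount=2 -> skip
r=35=100011 popcount=3 -> skip
r=36=100100 popcount=2 -> skip
r=37=100101 popcount=3 -> skip
r=38=100110 popcount=3 -> skip
r=39=100111 popcount=4 -> skip
r=40=101000 popcount=2 -> skip
r=41=101001 popcount=3 -> skip
r=42=101010 popcount=3 -> skip
r=43=101011 popcount=4 -> skip
r=44=101100 popcount=3 -> skip
r=45=101101 popcount=4 -> skip
r=46=101110 popcount=4 -> skip
r=47=101111 popcount=5 -> KEEP
r=48=110000 popcount=2 -> skip
r=49=110001 popcount=3 -> skip
r=50=110010 popcount=3 -> skip
r=51=110011 popcount=4 -> skip
r=52=110100 popcount=3 -> skip
r=53=110101 popcount=4 -> skip
r=54=110110 popcount=4 -> skip
r=55=110111 popcount=5 -> KEEP
r=56=111000 popcount=3 -> skip
r=57=111001 popcount=4 -> skip
r=58=111010 popcount=4 -> skip
r=59=111011 popcount=5 -> KEEP
r=60=111100 popcount=4 -> skip
Kept rows: 31 47 55 59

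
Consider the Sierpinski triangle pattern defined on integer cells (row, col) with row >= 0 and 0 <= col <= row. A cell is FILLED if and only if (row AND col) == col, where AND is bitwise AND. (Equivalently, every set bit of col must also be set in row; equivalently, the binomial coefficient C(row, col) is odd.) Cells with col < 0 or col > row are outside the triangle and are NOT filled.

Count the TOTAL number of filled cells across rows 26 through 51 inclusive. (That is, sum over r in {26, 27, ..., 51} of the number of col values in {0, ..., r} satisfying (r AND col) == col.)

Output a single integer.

Answer: 294

Derivation:
r26=11010 pc3: +8 =8
r27=11011 pc4: +16 =24
r28=11100 pc3: +8 =32
r29=11101 pc4: +16 =48
r30=11110 pc4: +16 =64
r31=11111 pc5: +32 =96
r32=100000 pc1: +2 =98
r33=100001 pc2: +4 =102
r34=100010 pc2: +4 =106
r35=100011 pc3: +8 =114
r36=100100 pc2: +4 =118
r37=100101 pc3: +8 =126
r38=100110 pc3: +8 =134
r39=100111 pc4: +16 =150
r40=101000 pc2: +4 =154
r41=101001 pc3: +8 =162
r42=101010 pc3: +8 =170
r43=101011 pc4: +16 =186
r44=101100 pc3: +8 =194
r45=101101 pc4: +16 =210
r46=101110 pc4: +16 =226
r47=101111 pc5: +32 =258
r48=110000 pc2: +4 =262
r49=110001 pc3: +8 =270
r50=110010 pc3: +8 =278
r51=110011 pc4: +16 =294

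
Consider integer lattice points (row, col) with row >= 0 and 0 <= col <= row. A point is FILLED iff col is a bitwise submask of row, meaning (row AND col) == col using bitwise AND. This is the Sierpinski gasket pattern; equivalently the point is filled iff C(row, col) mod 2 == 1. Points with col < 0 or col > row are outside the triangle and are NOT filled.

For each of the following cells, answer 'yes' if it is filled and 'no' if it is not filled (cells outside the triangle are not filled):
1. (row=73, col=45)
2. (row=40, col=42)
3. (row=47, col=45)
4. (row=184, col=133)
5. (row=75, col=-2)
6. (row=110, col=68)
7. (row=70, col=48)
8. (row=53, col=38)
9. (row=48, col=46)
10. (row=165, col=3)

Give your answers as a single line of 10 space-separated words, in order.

Answer: no no yes no no yes no no no no

Derivation:
(73,45): row=0b1001001, col=0b101101, row AND col = 0b1001 = 9; 9 != 45 -> empty
(40,42): col outside [0, 40] -> not filled
(47,45): row=0b101111, col=0b101101, row AND col = 0b101101 = 45; 45 == 45 -> filled
(184,133): row=0b10111000, col=0b10000101, row AND col = 0b10000000 = 128; 128 != 133 -> empty
(75,-2): col outside [0, 75] -> not filled
(110,68): row=0b1101110, col=0b1000100, row AND col = 0b1000100 = 68; 68 == 68 -> filled
(70,48): row=0b1000110, col=0b110000, row AND col = 0b0 = 0; 0 != 48 -> empty
(53,38): row=0b110101, col=0b100110, row AND col = 0b100100 = 36; 36 != 38 -> empty
(48,46): row=0b110000, col=0b101110, row AND col = 0b100000 = 32; 32 != 46 -> empty
(165,3): row=0b10100101, col=0b11, row AND col = 0b1 = 1; 1 != 3 -> empty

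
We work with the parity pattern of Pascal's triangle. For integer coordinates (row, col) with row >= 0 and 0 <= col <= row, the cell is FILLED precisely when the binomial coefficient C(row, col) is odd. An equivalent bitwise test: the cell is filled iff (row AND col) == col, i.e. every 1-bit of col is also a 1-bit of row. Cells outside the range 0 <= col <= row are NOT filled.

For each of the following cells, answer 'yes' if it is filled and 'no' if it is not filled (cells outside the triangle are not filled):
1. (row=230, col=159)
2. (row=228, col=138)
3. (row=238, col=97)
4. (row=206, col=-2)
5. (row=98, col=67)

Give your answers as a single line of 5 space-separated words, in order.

(230,159): row=0b11100110, col=0b10011111, row AND col = 0b10000110 = 134; 134 != 159 -> empty
(228,138): row=0b11100100, col=0b10001010, row AND col = 0b10000000 = 128; 128 != 138 -> empty
(238,97): row=0b11101110, col=0b1100001, row AND col = 0b1100000 = 96; 96 != 97 -> empty
(206,-2): col outside [0, 206] -> not filled
(98,67): row=0b1100010, col=0b1000011, row AND col = 0b1000010 = 66; 66 != 67 -> empty

Answer: no no no no no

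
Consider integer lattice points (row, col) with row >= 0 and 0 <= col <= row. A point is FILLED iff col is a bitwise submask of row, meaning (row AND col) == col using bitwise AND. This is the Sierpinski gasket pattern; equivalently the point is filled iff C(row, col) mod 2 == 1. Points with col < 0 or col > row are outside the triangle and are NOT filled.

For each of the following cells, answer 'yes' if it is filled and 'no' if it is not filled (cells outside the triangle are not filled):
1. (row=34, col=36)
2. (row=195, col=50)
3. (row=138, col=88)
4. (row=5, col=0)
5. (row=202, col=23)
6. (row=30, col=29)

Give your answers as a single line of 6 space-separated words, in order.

Answer: no no no yes no no

Derivation:
(34,36): col outside [0, 34] -> not filled
(195,50): row=0b11000011, col=0b110010, row AND col = 0b10 = 2; 2 != 50 -> empty
(138,88): row=0b10001010, col=0b1011000, row AND col = 0b1000 = 8; 8 != 88 -> empty
(5,0): row=0b101, col=0b0, row AND col = 0b0 = 0; 0 == 0 -> filled
(202,23): row=0b11001010, col=0b10111, row AND col = 0b10 = 2; 2 != 23 -> empty
(30,29): row=0b11110, col=0b11101, row AND col = 0b11100 = 28; 28 != 29 -> empty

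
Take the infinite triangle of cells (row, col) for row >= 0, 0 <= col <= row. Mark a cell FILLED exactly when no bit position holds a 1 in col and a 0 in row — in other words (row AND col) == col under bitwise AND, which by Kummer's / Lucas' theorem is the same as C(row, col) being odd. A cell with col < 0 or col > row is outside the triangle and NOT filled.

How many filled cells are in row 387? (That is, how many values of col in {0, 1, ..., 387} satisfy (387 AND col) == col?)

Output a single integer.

387 in binary = 110000011
popcount(387) = number of 1-bits in 110000011 = 4
A col c satisfies (387 AND c) == c iff every set bit of c is also set in 387; each of the 4 set bits of 387 can independently be on or off in c.
count = 2^4 = 16

Answer: 16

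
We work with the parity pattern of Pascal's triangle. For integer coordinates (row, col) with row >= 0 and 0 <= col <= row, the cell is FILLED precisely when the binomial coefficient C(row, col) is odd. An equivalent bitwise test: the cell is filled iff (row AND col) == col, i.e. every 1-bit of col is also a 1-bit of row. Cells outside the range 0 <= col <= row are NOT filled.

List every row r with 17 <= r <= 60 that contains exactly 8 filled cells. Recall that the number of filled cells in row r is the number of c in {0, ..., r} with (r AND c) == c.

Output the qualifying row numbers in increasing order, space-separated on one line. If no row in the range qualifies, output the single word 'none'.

Answer: 19 21 22 25 26 28 35 37 38 41 42 44 49 50 52 56

Derivation:
Row r has 2^popcount(r) filled cells, so we need popcount(r) = log2(8) = 3.
Scan r = 17..60 and keep those with exactly 3 one-bits:
r=17=10001 popcount=2 -> skip
r=18=10010 popcount=2 -> skip
r=19=10011 popcount=3 -> KEEP
r=20=10100 popcount=2 -> skip
r=21=10101 popcount=3 -> KEEP
r=22=10110 popcount=3 -> KEEP
r=23=10111 popcount=4 -> skip
r=24=11000 popcount=2 -> skip
r=25=11001 popcount=3 -> KEEP
r=26=11010 popcount=3 -> KEEP
r=27=11011 popcount=4 -> skip
r=28=11100 popcount=3 -> KEEP
r=29=11101 popcount=4 -> skip
r=30=11110 popcount=4 -> skip
r=31=11111 popcount=5 -> skip
r=32=100000 popcount=1 -> skip
r=33=100001 popcount=2 -> skip
r=34=100010 popcount=2 -> skip
r=35=100011 popcount=3 -> KEEP
r=36=100100 popcount=2 -> skip
r=37=100101 popcount=3 -> KEEP
r=38=100110 popcount=3 -> KEEP
r=39=100111 popcount=4 -> skip
r=40=101000 popcount=2 -> skip
r=41=101001 popcount=3 -> KEEP
r=42=101010 popcount=3 -> KEEP
r=43=101011 popcount=4 -> skip
r=44=101100 popcount=3 -> KEEP
r=45=101101 popcount=4 -> skip
r=46=101110 popcount=4 -> skip
r=47=101111 popcount=5 -> skip
r=48=110000 popcount=2 -> skip
r=49=110001 popcount=3 -> KEEP
r=50=110010 popcount=3 -> KEEP
r=51=110011 popcount=4 -> skip
r=52=110100 popcount=3 -> KEEP
r=53=110101 popcount=4 -> skip
r=54=110110 popcount=4 -> skip
r=55=110111 popcount=5 -> skip
r=56=111000 popcount=3 -> KEEP
r=57=111001 popcount=4 -> skip
r=58=111010 popcount=4 -> skip
r=59=111011 popcount=5 -> skip
r=60=111100 popcount=4 -> skip
Kept rows: 19 21 22 25 26 28 35 37 38 41 42 44 49 50 52 56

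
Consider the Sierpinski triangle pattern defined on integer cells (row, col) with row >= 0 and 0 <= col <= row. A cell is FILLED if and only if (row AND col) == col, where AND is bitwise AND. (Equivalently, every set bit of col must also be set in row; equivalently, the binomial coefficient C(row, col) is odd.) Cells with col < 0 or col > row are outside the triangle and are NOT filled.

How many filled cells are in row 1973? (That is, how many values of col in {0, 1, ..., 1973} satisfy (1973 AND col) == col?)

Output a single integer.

1973 in binary = 11110110101
popcount(1973) = number of 1-bits in 11110110101 = 8
A col c satisfies (1973 AND c) == c iff every set bit of c is also set in 1973; each of the 8 set bits of 1973 can independently be on or off in c.
count = 2^8 = 256

Answer: 256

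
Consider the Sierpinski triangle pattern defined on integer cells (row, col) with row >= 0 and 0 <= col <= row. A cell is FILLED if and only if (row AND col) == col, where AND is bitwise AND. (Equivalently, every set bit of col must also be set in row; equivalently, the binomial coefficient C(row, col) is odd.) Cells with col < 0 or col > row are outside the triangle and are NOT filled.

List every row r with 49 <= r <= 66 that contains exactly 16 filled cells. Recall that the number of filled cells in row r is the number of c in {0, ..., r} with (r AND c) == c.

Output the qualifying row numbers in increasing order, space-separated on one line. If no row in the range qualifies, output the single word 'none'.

Row r has 2^popcount(r) filled cells, so we need popcount(r) = log2(16) = 4.
Scan r = 49..66 and keep those with exactly 4 one-bits:
r=49=110001 popcount=3 -> skip
r=50=110010 popcount=3 -> skip
r=51=110011 popcount=4 -> KEEP
r=52=110100 popcount=3 -> skip
r=53=110101 popcount=4 -> KEEP
r=54=110110 popcount=4 -> KEEP
r=55=110111 popcount=5 -> skip
r=56=111000 popcount=3 -> skip
r=57=111001 popcount=4 -> KEEP
r=58=111010 popcount=4 -> KEEP
r=59=111011 popcount=5 -> skip
r=60=111100 popcount=4 -> KEEP
r=61=111101 popcount=5 -> skip
r=62=111110 popcount=5 -> skip
r=63=111111 popcount=6 -> skip
r=64=1000000 popcount=1 -> skip
r=65=1000001 popcount=2 -> skip
r=66=1000010 popcount=2 -> skip
Kept rows: 51 53 54 57 58 60

Answer: 51 53 54 57 58 60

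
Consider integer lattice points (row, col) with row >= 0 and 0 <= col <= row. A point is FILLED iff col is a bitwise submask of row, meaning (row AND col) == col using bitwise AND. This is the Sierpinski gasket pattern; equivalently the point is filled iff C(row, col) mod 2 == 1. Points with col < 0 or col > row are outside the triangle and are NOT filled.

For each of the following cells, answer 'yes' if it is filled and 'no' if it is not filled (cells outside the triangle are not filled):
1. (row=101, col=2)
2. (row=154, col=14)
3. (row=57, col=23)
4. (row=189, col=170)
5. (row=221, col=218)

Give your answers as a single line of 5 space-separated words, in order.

(101,2): row=0b1100101, col=0b10, row AND col = 0b0 = 0; 0 != 2 -> empty
(154,14): row=0b10011010, col=0b1110, row AND col = 0b1010 = 10; 10 != 14 -> empty
(57,23): row=0b111001, col=0b10111, row AND col = 0b10001 = 17; 17 != 23 -> empty
(189,170): row=0b10111101, col=0b10101010, row AND col = 0b10101000 = 168; 168 != 170 -> empty
(221,218): row=0b11011101, col=0b11011010, row AND col = 0b11011000 = 216; 216 != 218 -> empty

Answer: no no no no no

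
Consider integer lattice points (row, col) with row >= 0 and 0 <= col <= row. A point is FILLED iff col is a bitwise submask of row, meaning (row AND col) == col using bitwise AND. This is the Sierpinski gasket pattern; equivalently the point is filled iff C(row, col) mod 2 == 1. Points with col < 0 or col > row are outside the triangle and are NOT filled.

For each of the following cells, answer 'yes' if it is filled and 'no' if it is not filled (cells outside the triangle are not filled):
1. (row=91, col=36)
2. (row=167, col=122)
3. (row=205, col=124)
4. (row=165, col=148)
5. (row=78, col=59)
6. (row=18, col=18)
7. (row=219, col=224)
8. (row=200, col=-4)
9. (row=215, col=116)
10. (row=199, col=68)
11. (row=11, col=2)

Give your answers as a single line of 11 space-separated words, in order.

(91,36): row=0b1011011, col=0b100100, row AND col = 0b0 = 0; 0 != 36 -> empty
(167,122): row=0b10100111, col=0b1111010, row AND col = 0b100010 = 34; 34 != 122 -> empty
(205,124): row=0b11001101, col=0b1111100, row AND col = 0b1001100 = 76; 76 != 124 -> empty
(165,148): row=0b10100101, col=0b10010100, row AND col = 0b10000100 = 132; 132 != 148 -> empty
(78,59): row=0b1001110, col=0b111011, row AND col = 0b1010 = 10; 10 != 59 -> empty
(18,18): row=0b10010, col=0b10010, row AND col = 0b10010 = 18; 18 == 18 -> filled
(219,224): col outside [0, 219] -> not filled
(200,-4): col outside [0, 200] -> not filled
(215,116): row=0b11010111, col=0b1110100, row AND col = 0b1010100 = 84; 84 != 116 -> empty
(199,68): row=0b11000111, col=0b1000100, row AND col = 0b1000100 = 68; 68 == 68 -> filled
(11,2): row=0b1011, col=0b10, row AND col = 0b10 = 2; 2 == 2 -> filled

Answer: no no no no no yes no no no yes yes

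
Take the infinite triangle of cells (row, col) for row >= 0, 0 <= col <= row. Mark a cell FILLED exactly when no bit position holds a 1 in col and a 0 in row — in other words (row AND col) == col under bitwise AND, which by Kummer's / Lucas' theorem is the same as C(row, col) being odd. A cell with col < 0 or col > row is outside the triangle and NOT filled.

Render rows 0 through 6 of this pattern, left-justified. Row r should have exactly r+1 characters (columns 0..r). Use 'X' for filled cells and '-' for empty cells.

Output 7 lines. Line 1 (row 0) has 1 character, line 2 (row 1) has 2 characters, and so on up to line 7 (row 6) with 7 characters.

r0=0: X
r1=1: XX
r2=10: X-X
r3=11: XXXX
r4=100: X---X
r5=101: XX--XX
r6=110: X-X-X-X

Answer: X
XX
X-X
XXXX
X---X
XX--XX
X-X-X-X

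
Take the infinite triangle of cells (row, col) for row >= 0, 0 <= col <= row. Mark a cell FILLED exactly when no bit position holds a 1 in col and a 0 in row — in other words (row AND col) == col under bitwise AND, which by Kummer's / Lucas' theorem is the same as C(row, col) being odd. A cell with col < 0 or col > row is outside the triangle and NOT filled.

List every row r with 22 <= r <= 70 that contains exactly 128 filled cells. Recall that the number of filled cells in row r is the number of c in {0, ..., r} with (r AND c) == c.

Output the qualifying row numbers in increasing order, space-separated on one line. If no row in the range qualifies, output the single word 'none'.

Answer: none

Derivation:
Row r has 2^popcount(r) filled cells, so we need popcount(r) = log2(128) = 7.
Scan r = 22..70 and keep those with exactly 7 one-bits:
r=22=10110 popcount=3 -> skip
r=23=10111 popcount=4 -> skip
r=24=11000 popcount=2 -> skip
r=25=11001 popcount=3 -> skip
r=26=11010 popcount=3 -> skip
r=27=11011 popcount=4 -> skip
r=28=11100 popcount=3 -> skip
r=29=11101 popcount=4 -> skip
r=30=11110 popcount=4 -> skip
r=31=11111 popcount=5 -> skip
r=32=100000 popcount=1 -> skip
r=33=100001 popcount=2 -> skip
r=34=100010 popcount=2 -> skip
r=35=100011 popcount=3 -> skip
r=36=100100 popcount=2 -> skip
r=37=100101 popcount=3 -> skip
r=38=100110 popcount=3 -> skip
r=39=100111 popcount=4 -> skip
r=40=101000 popcount=2 -> skip
r=41=101001 popcount=3 -> skip
r=42=101010 popcount=3 -> skip
r=43=101011 popcount=4 -> skip
r=44=101100 popcount=3 -> skip
r=45=101101 popcount=4 -> skip
r=46=101110 popcount=4 -> skip
r=47=101111 popcount=5 -> skip
r=48=110000 popcount=2 -> skip
r=49=110001 popcount=3 -> skip
r=50=110010 popcount=3 -> skip
r=51=110011 popcount=4 -> skip
r=52=110100 popcount=3 -> skip
r=53=110101 popcount=4 -> skip
r=54=110110 popcount=4 -> skip
r=55=110111 popcount=5 -> skip
r=56=111000 popcount=3 -> skip
r=57=111001 popcount=4 -> skip
r=58=111010 popcount=4 -> skip
r=59=111011 popcount=5 -> skip
r=60=111100 popcount=4 -> skip
r=61=111101 popcount=5 -> skip
r=62=111110 popcount=5 -> skip
r=63=111111 popcount=6 -> skip
r=64=1000000 popcount=1 -> skip
r=65=1000001 popcount=2 -> skip
r=66=1000010 popcount=2 -> skip
r=67=1000011 popcount=3 -> skip
r=68=1000100 popcount=2 -> skip
r=69=1000101 popcount=3 -> skip
r=70=1000110 popcount=3 -> skip
Kept rows: none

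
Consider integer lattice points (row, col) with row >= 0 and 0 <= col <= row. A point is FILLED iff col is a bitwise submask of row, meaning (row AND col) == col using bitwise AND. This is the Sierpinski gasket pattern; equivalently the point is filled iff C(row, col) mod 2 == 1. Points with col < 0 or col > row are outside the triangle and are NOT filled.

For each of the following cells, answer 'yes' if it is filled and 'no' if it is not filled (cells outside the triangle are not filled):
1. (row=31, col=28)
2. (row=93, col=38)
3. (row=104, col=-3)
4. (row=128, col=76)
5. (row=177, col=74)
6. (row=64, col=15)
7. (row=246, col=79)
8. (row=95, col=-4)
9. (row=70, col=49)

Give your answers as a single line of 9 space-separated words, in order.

Answer: yes no no no no no no no no

Derivation:
(31,28): row=0b11111, col=0b11100, row AND col = 0b11100 = 28; 28 == 28 -> filled
(93,38): row=0b1011101, col=0b100110, row AND col = 0b100 = 4; 4 != 38 -> empty
(104,-3): col outside [0, 104] -> not filled
(128,76): row=0b10000000, col=0b1001100, row AND col = 0b0 = 0; 0 != 76 -> empty
(177,74): row=0b10110001, col=0b1001010, row AND col = 0b0 = 0; 0 != 74 -> empty
(64,15): row=0b1000000, col=0b1111, row AND col = 0b0 = 0; 0 != 15 -> empty
(246,79): row=0b11110110, col=0b1001111, row AND col = 0b1000110 = 70; 70 != 79 -> empty
(95,-4): col outside [0, 95] -> not filled
(70,49): row=0b1000110, col=0b110001, row AND col = 0b0 = 0; 0 != 49 -> empty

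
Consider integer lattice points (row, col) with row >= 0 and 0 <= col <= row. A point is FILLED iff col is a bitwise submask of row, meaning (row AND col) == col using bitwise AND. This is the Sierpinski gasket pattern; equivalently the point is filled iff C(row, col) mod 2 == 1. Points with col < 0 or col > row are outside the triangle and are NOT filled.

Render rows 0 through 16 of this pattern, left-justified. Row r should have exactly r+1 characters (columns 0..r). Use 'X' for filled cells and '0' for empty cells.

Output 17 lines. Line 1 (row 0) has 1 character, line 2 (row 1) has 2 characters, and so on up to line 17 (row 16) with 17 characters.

r0=0: X
r1=1: XX
r2=10: X0X
r3=11: XXXX
r4=100: X000X
r5=101: XX00XX
r6=110: X0X0X0X
r7=111: XXXXXXXX
r8=1000: X0000000X
r9=1001: XX000000XX
r10=1010: X0X00000X0X
r11=1011: XXXX0000XXXX
r12=1100: X000X000X000X
r13=1101: XX00XX00XX00XX
r14=1110: X0X0X0X0X0X0X0X
r15=1111: XXXXXXXXXXXXXXXX
r16=10000: X000000000000000X

Answer: X
XX
X0X
XXXX
X000X
XX00XX
X0X0X0X
XXXXXXXX
X0000000X
XX000000XX
X0X00000X0X
XXXX0000XXXX
X000X000X000X
XX00XX00XX00XX
X0X0X0X0X0X0X0X
XXXXXXXXXXXXXXXX
X000000000000000X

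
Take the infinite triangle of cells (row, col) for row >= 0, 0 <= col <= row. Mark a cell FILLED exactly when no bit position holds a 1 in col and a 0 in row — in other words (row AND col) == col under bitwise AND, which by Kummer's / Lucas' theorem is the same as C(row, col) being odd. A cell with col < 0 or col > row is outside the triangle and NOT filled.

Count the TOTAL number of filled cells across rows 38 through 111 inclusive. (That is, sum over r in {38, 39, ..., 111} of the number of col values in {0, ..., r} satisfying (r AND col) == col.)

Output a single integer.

r38=100110 pc3: +8 =8
r39=100111 pc4: +16 =24
r40=101000 pc2: +4 =28
r41=101001 pc3: +8 =36
r42=101010 pc3: +8 =44
r43=101011 pc4: +16 =60
r44=101100 pc3: +8 =68
r45=101101 pc4: +16 =84
r46=101110 pc4: +16 =100
r47=101111 pc5: +32 =132
r48=110000 pc2: +4 =136
r49=110001 pc3: +8 =144
r50=110010 pc3: +8 =152
r51=110011 pc4: +16 =168
r52=110100 pc3: +8 =176
r53=110101 pc4: +16 =192
r54=110110 pc4: +16 =208
r55=110111 pc5: +32 =240
r56=111000 pc3: +8 =248
r57=111001 pc4: +16 =264
r58=111010 pc4: +16 =280
r59=111011 pc5: +32 =312
r60=111100 pc4: +16 =328
r61=111101 pc5: +32 =360
r62=111110 pc5: +32 =392
r63=111111 pc6: +64 =456
r64=1000000 pc1: +2 =458
r65=1000001 pc2: +4 =462
r66=1000010 pc2: +4 =466
r67=1000011 pc3: +8 =474
r68=1000100 pc2: +4 =478
r69=1000101 pc3: +8 =486
r70=1000110 pc3: +8 =494
r71=1000111 pc4: +16 =510
r72=1001000 pc2: +4 =514
r73=1001001 pc3: +8 =522
r74=1001010 pc3: +8 =530
r75=1001011 pc4: +16 =546
r76=1001100 pc3: +8 =554
r77=1001101 pc4: +16 =570
r78=1001110 pc4: +16 =586
r79=1001111 pc5: +32 =618
r80=1010000 pc2: +4 =622
r81=1010001 pc3: +8 =630
r82=1010010 pc3: +8 =638
r83=1010011 pc4: +16 =654
r84=1010100 pc3: +8 =662
r85=1010101 pc4: +16 =678
r86=1010110 pc4: +16 =694
r87=1010111 pc5: +32 =726
r88=1011000 pc3: +8 =734
r89=1011001 pc4: +16 =750
r90=1011010 pc4: +16 =766
r91=1011011 pc5: +32 =798
r92=1011100 pc4: +16 =814
r93=1011101 pc5: +32 =846
r94=1011110 pc5: +32 =878
r95=1011111 pc6: +64 =942
r96=1100000 pc2: +4 =946
r97=1100001 pc3: +8 =954
r98=1100010 pc3: +8 =962
r99=1100011 pc4: +16 =978
r100=1100100 pc3: +8 =986
r101=1100101 pc4: +16 =1002
r102=1100110 pc4: +16 =1018
r103=1100111 pc5: +32 =1050
r104=1101000 pc3: +8 =1058
r105=1101001 pc4: +16 =1074
r106=1101010 pc4: +16 =1090
r107=1101011 pc5: +32 =1122
r108=1101100 pc4: +16 =1138
r109=1101101 pc5: +32 =1170
r110=1101110 pc5: +32 =1202
r111=1101111 pc6: +64 =1266

Answer: 1266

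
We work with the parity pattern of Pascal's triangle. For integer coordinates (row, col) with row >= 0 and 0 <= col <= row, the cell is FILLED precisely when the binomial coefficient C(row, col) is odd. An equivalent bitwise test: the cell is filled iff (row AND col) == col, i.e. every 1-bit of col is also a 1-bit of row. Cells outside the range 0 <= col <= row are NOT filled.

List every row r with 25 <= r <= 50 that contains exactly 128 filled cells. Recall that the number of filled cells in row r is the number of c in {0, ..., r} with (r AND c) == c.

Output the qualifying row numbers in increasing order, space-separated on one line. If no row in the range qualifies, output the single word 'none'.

Row r has 2^popcount(r) filled cells, so we need popcount(r) = log2(128) = 7.
Scan r = 25..50 and keep those with exactly 7 one-bits:
r=25=11001 popcount=3 -> skip
r=26=11010 popcount=3 -> skip
r=27=11011 popcount=4 -> skip
r=28=11100 popcount=3 -> skip
r=29=11101 popcount=4 -> skip
r=30=11110 popcount=4 -> skip
r=31=11111 popcount=5 -> skip
r=32=100000 popcount=1 -> skip
r=33=100001 popcount=2 -> skip
r=34=100010 popcount=2 -> skip
r=35=100011 popcount=3 -> skip
r=36=100100 popcount=2 -> skip
r=37=100101 popcount=3 -> skip
r=38=100110 popcount=3 -> skip
r=39=100111 popcount=4 -> skip
r=40=101000 popcount=2 -> skip
r=41=101001 popcount=3 -> skip
r=42=101010 popcount=3 -> skip
r=43=101011 popcount=4 -> skip
r=44=101100 popcount=3 -> skip
r=45=101101 popcount=4 -> skip
r=46=101110 popcount=4 -> skip
r=47=101111 popcount=5 -> skip
r=48=110000 popcount=2 -> skip
r=49=110001 popcount=3 -> skip
r=50=110010 popcount=3 -> skip
Kept rows: none

Answer: none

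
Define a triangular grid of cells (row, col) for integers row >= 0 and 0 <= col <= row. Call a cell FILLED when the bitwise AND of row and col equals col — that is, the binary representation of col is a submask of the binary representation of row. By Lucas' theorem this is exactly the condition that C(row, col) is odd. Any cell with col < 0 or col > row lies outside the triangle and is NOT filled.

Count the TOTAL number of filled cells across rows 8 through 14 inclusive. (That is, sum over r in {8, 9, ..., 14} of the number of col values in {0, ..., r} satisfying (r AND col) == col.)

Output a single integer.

Answer: 38

Derivation:
r8=1000 pc1: +2 =2
r9=1001 pc2: +4 =6
r10=1010 pc2: +4 =10
r11=1011 pc3: +8 =18
r12=1100 pc2: +4 =22
r13=1101 pc3: +8 =30
r14=1110 pc3: +8 =38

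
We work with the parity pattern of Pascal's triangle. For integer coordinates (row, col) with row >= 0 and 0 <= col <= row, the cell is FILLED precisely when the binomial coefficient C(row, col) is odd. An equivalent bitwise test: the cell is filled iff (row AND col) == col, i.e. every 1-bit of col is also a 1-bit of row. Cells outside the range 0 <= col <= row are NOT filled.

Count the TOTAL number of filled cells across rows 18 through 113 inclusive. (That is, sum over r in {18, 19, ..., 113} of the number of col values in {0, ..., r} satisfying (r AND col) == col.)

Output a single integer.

Answer: 1476

Derivation:
r18=10010 pc2: +4 =4
r19=10011 pc3: +8 =12
r20=10100 pc2: +4 =16
r21=10101 pc3: +8 =24
r22=10110 pc3: +8 =32
r23=10111 pc4: +16 =48
r24=11000 pc2: +4 =52
r25=11001 pc3: +8 =60
r26=11010 pc3: +8 =68
r27=11011 pc4: +16 =84
r28=11100 pc3: +8 =92
r29=11101 pc4: +16 =108
r30=11110 pc4: +16 =124
r31=11111 pc5: +32 =156
r32=100000 pc1: +2 =158
r33=100001 pc2: +4 =162
r34=100010 pc2: +4 =166
r35=100011 pc3: +8 =174
r36=100100 pc2: +4 =178
r37=100101 pc3: +8 =186
r38=100110 pc3: +8 =194
r39=100111 pc4: +16 =210
r40=101000 pc2: +4 =214
r41=101001 pc3: +8 =222
r42=101010 pc3: +8 =230
r43=101011 pc4: +16 =246
r44=101100 pc3: +8 =254
r45=101101 pc4: +16 =270
r46=101110 pc4: +16 =286
r47=101111 pc5: +32 =318
r48=110000 pc2: +4 =322
r49=110001 pc3: +8 =330
r50=110010 pc3: +8 =338
r51=110011 pc4: +16 =354
r52=110100 pc3: +8 =362
r53=110101 pc4: +16 =378
r54=110110 pc4: +16 =394
r55=110111 pc5: +32 =426
r56=111000 pc3: +8 =434
r57=111001 pc4: +16 =450
r58=111010 pc4: +16 =466
r59=111011 pc5: +32 =498
r60=111100 pc4: +16 =514
r61=111101 pc5: +32 =546
r62=111110 pc5: +32 =578
r63=111111 pc6: +64 =642
r64=1000000 pc1: +2 =644
r65=1000001 pc2: +4 =648
r66=1000010 pc2: +4 =652
r67=1000011 pc3: +8 =660
r68=1000100 pc2: +4 =664
r69=1000101 pc3: +8 =672
r70=1000110 pc3: +8 =680
r71=1000111 pc4: +16 =696
r72=1001000 pc2: +4 =700
r73=1001001 pc3: +8 =708
r74=1001010 pc3: +8 =716
r75=1001011 pc4: +16 =732
r76=1001100 pc3: +8 =740
r77=1001101 pc4: +16 =756
r78=1001110 pc4: +16 =772
r79=1001111 pc5: +32 =804
r80=1010000 pc2: +4 =808
r81=1010001 pc3: +8 =816
r82=1010010 pc3: +8 =824
r83=1010011 pc4: +16 =840
r84=1010100 pc3: +8 =848
r85=1010101 pc4: +16 =864
r86=1010110 pc4: +16 =880
r87=1010111 pc5: +32 =912
r88=1011000 pc3: +8 =920
r89=1011001 pc4: +16 =936
r90=1011010 pc4: +16 =952
r91=1011011 pc5: +32 =984
r92=1011100 pc4: +16 =1000
r93=1011101 pc5: +32 =1032
r94=1011110 pc5: +32 =1064
r95=1011111 pc6: +64 =1128
r96=1100000 pc2: +4 =1132
r97=1100001 pc3: +8 =1140
r98=1100010 pc3: +8 =1148
r99=1100011 pc4: +16 =1164
r100=1100100 pc3: +8 =1172
r101=1100101 pc4: +16 =1188
r102=1100110 pc4: +16 =1204
r103=1100111 pc5: +32 =1236
r104=1101000 pc3: +8 =1244
r105=1101001 pc4: +16 =1260
r106=1101010 pc4: +16 =1276
r107=1101011 pc5: +32 =1308
r108=1101100 pc4: +16 =1324
r109=1101101 pc5: +32 =1356
r110=1101110 pc5: +32 =1388
r111=1101111 pc6: +64 =1452
r112=1110000 pc3: +8 =1460
r113=1110001 pc4: +16 =1476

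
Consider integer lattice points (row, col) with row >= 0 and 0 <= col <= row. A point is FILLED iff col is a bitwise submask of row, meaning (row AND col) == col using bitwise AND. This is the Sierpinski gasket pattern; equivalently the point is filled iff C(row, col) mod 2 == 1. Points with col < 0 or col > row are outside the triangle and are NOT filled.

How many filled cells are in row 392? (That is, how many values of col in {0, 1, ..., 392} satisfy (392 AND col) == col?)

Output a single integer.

392 in binary = 110001000
popcount(392) = number of 1-bits in 110001000 = 3
A col c satisfies (392 AND c) == c iff every set bit of c is also set in 392; each of the 3 set bits of 392 can independently be on or off in c.
count = 2^3 = 8

Answer: 8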